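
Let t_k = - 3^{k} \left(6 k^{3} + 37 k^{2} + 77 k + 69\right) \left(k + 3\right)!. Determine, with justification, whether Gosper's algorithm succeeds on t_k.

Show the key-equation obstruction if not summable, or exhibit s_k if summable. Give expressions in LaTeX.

Compute t_(k+1)/t_k: get 3*(6*k**4 + 79*k**3 + 389*k**2 + 865*k + 756)/(6*k**3 + 37*k**2 + 77*k + 69).
Take A(k)=3*k + 12, B(k)=1, C(k)=k**3 + 37*k**2/6 + 77*k/6 + 23/2.
Set up (3*k + 12)·f(k+1) − (1)·f(k) − (k**3 + 37*k**2/6 + 77*k/6 + 23/2) = 0.
Degrees (1,0,3) ⇒ d ≤ 2.
A polynomial solution: f(k) = (2*k**2 + k + 3)/6.
Then R = B(k−1)f/C = (2*k**2 + k + 3)/(6*k**3 + 37*k**2 + 77*k + 69), so s_k = R(k)·t_k = -3**k*(2*k**2 + k + 3)*factorial(k + 3).
Check: Δs_k = -3**k*(6*k**3 + 37*k**2 + 77*k + 69)*factorial(k + 3). ✓

Yes. s_k = - 3^{k} \left(2 k^{2} + k + 3\right) \left(k + 3\right)!.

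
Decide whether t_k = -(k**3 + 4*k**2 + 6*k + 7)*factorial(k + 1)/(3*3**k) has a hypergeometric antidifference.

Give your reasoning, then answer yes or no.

Step 1: r(k) = (k**4 + 9*k**3 + 31*k**2 + 52*k + 36)/(3*(k**3 + 4*k**2 + 6*k + 7)).
Factor: A=k/3 + 2/3; B=1; C=k**3 + 4*k**2 + 6*k + 7.
f must satisfy (k/3 + 2/3)·f(k+1) − (1)·f(k) = k**3 + 4*k**2 + 6*k + 7.
deg f ≤ 2 (via 1,0,3).
Match coefficients ⇒ f(k) = 3*(k**2 + 3*k + 1).
Certificate R = B(k−1)f/C = 3*(k**2 + 3*k + 1)/(k**3 + 4*k**2 + 6*k + 7) gives s_k = -(k**2 + 3*k + 1)*factorial(k + 1)/3**k.
Δs = -(k**3 + 4*k**2 + 6*k + 7)*factorial(k + 1)/(3*3**k), as required.

Yes. s_k = -(k**2 + 3*k + 1)*factorial(k + 1)/3**k.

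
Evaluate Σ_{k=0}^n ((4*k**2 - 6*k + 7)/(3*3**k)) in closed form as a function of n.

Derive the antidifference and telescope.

S(n) = (12*3**n - 2*n**2 - 3*n - 5)/(3*3**n)

Step 1: r(k) = (4*k**2 + 2*k + 5)/(3*(4*k**2 - 6*k + 7)).
Factor: A=1/3; B=1; C=k**2 - 3*k/2 + 7/4.
Key eq: (1/3)·f(k+1) = (1)·f(k) + (k**2 - 3*k/2 + 7/4).
Degrees (0,0,2) ⇒ d ≤ 2.
Solving with deg f ≤ 2: f(k) = -3*(2*k**2 - k + 4)/4.
Then R = B(k−1)f/C = -3*(2*k**2 - k + 4)/(4*k**2 - 6*k + 7), so s_k = R(k)·t_k = (-2*k**2 + k - 4)/3**k.
s_(k+1) − s_k = (4*k**2 - 6*k + 7)/(3*3**k) = t_k.
Evaluate: s_(n+1) = 3**(-n - 1)*(-2*n**2 - 3*n - 5); subtract s_(0) = -4 ⇒ S(n) = (12*3**n - 2*n**2 - 3*n - 5)/(3*3**n).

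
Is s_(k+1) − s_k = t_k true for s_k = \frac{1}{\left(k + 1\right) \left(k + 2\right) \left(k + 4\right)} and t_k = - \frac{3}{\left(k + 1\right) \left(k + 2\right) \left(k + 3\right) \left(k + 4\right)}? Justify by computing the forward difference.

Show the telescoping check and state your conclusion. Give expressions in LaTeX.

Invalid: residual \frac{4}{k^{5} + 15 k^{4} + 85 k^{3} + 225 k^{2} + 274 k + 120} ≠ 0.

s_(k+1) = 1/((k + 2)*(k + 3)*(k + 5))
s_(k+1) − s_k = ((k + 1)*(k + 4) - (k + 3)*(k + 5))/((k + 1)*(k + 2)*(k + 3)*(k + 4)*(k + 5))
(s_(k+1) − s_k) − t_k = 4/(k**5 + 15*k**4 + 85*k**3 + 225*k**2 + 274*k + 120)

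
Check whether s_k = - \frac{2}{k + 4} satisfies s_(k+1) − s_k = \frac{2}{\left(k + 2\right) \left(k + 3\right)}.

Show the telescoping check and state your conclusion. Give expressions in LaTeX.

s_(k+1) = -2/(k + 5)
s_(k+1) − s_k = 2/((k + 4)*(k + 5))
(s_(k+1) − s_k) − t_k = 4*(-2*k - 7)/(k**4 + 14*k**3 + 71*k**2 + 154*k + 120)

Invalid: residual \frac{4 \left(- 2 k - 7\right)}{k^{4} + 14 k^{3} + 71 k^{2} + 154 k + 120} ≠ 0.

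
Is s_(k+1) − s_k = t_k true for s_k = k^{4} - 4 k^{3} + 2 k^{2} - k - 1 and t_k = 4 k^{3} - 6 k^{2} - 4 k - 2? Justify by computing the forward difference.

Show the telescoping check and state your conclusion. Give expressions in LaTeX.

valid; difference matches t_k

s_(k+1) = k**4 - 4*k**2 - 5*k - 3
s_(k+1) − s_k = 4*k**3 - 6*k**2 - 4*k - 2
(s_(k+1) − s_k) − t_k = 0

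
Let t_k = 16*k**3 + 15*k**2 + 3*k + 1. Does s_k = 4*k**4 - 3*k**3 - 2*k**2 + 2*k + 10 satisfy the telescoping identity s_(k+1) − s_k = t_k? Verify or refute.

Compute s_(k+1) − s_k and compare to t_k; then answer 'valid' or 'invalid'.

Valid — Δs_k = t_k.

s_(k+1) = 4*k**4 + 13*k**3 + 13*k**2 + 5*k + 11
s_(k+1) − s_k = 16*k**3 + 15*k**2 + 3*k + 1
(s_(k+1) − s_k) − t_k = 0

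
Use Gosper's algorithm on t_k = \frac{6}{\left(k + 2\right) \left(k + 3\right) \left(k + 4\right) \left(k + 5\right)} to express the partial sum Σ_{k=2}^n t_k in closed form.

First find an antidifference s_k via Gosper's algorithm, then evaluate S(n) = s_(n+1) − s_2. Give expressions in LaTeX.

Ratio r(k) = (k + 2)/(k + 6).
Gosper form: A/B · C(k+1)/C(k) with A=k + 2, B=k + 6, C=1.
Solve (k + 2)·f(k+1) − (k + 5)·f(k) = 1.
deg f ≤ 3 (via 1,1,0).
A polynomial solution: f(k) = k*(k**2 + 9*k + 26)/72.
Get s_k = R·t_k = k*(k**2 + 9*k + 26)/(12*(k + 2)*(k + 3)*(k + 4)) with R(k) = B(k−1)f(k)/C(k) = k*(k + 5)*(k**2 + 9*k + 26)/72.
Verify: 6/(k**4 + 14*k**3 + 71*k**2 + 154*k + 120) matches t_k.
Telescope: S(n) = s_(n+1) − s_(2) = (n**3 + 12*n**2 + 47*n + 36)/(12*(n**3 + 12*n**2 + 47*n + 60)) − (1/15) = (n**3 + 12*n**2 + 47*n - 60)/(60*(n**3 + 12*n**2 + 47*n + 60)).

S(n) = \frac{n^{3} + 12 n^{2} + 47 n - 60}{60 \left(n^{3} + 12 n^{2} + 47 n + 60\right)}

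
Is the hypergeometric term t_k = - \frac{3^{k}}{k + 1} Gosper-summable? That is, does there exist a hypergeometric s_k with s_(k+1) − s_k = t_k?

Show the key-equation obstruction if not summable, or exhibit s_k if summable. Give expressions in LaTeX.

r(k) = 3*(k + 1)/(k + 2) after simplifying.
Normal form (A,B,C) = (3*k + 3, k + 2, 1).
Set up (3*k + 3)·f(k+1) − (k + 1)·f(k) − (1) = 0.
Degrees (1,1,0) ⇒ d ≤ -1.
deg f ≤ -1 is impossible — no certificate.

No; the degree bound rules out any f.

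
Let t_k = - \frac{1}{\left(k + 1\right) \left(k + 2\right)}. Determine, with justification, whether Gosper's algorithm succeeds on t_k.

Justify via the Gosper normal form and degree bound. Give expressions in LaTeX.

Yes. s_k = - \frac{k}{k + 1}.

Step 1: r(k) = (k + 1)/(k + 3).
Factor: A=k + 1; B=k + 3; C=1.
Key eq: (k + 1)·f(k+1) = (k + 2)·f(k) + (1).
Bound: deg f ≤ 1.
Coefficient equations give f(k) = k.
Certificate R = B(k−1)f/C = k*(k + 2) gives s_k = -k/(k + 1).
Verify: -1/(k**2 + 3*k + 2) matches t_k.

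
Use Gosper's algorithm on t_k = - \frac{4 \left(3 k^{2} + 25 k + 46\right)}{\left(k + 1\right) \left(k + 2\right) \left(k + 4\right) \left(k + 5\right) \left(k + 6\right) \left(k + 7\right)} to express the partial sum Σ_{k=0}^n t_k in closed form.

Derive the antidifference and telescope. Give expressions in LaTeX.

Ratio r(k) = (k + 1)*(k + 4)*(25*k + 3*(k + 1)**2 + 71)/((k + 3)*(k + 8)*(3*k**2 + 25*k + 46)).
Factor: A=k + 1; B=k + 8; C=k**3 + 34*k**2/3 + 121*k/3 + 46.
Key eq: (k + 1)·f(k+1) = (k + 7)·f(k) + (k**3 + 34*k**2/3 + 121*k/3 + 46).
deg f ≤ 6 (via 1,1,3).
Solve for f: f(k) = k*(k + 2)*(k + 3)*(k + 5)*(k**2 + 11*k + 34)/72 (degree 6 ≤ 6).
Then R = B(k−1)f/C = k*(k + 2)*(k + 5)*(k + 7)*(k**2 + 11*k + 34)/(24*(3*k**2 + 25*k + 46)), so s_k = R(k)·t_k = k*(-k**2 - 11*k - 34)/(6*(k**3 + 11*k**2 + 34*k + 24)).
s_(k+1) − s_k = 4*(-3*k**2 - 25*k - 46)/(k**6 + 25*k**5 + 247*k**4 + 1219*k**3 + 3112*k**2 + 3796*k + 1680) = t_k.
s_(n+1) = (-n**3 - 14*n**2 - 59*n - 46)/(6*(n**3 + 14*n**2 + 59*n + 70)) and s_(0) = 0, so S(n) = (-n**3 - 14*n**2 - 59*n - 46)/(6*(n**3 + 14*n**2 + 59*n + 70)).

S(n) = \frac{- n^{3} - 14 n^{2} - 59 n - 46}{6 \left(n^{3} + 14 n^{2} + 59 n + 70\right)}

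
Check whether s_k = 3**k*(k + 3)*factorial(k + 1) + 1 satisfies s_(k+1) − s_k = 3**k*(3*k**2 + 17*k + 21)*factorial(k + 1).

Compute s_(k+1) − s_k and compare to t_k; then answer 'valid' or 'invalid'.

valid; difference matches t_k

s_(k+1) = 3**(k + 1)*(k + 4)*factorial(k + 2) + 1
s_(k+1) − s_k = 3**k*(3*k**2 + 17*k + 21)*factorial(k + 1)
(s_(k+1) − s_k) − t_k = 0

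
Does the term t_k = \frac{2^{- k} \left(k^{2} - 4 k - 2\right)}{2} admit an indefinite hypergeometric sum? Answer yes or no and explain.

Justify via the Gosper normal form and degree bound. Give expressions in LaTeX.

Step 1: r(k) = (k**2 - 2*k - 5)/(2*(k**2 - 4*k - 2)).
Normal form (A,B,C) = (1/2, 1, k**2 - 4*k - 2).
Key eq: (1/2)·f(k+1) = (1)·f(k) + (k**2 - 4*k - 2).
From deg A=0, deg B=0, deg C=2: d=2.
A polynomial solution: f(k) = -2*(k - 3)*(k + 1).
Then R = B(k−1)f/C = -2*(k - 3)*(k + 1)/(k**2 - 4*k - 2), so s_k = R(k)·t_k = (-k**2 + 2*k + 3)/2**k.
Check: Δs_k = (k**2 - 4*k - 2)/(2*2**k). ✓

Yes. s_k = 2^{- k} \left(- k^{2} + 2 k + 3\right).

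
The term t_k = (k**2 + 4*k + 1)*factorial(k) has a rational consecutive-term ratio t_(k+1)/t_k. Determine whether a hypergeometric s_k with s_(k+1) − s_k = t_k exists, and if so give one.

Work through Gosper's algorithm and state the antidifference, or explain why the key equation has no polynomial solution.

t_(k+1)/t_k = (k + 1)*(4*k + (k + 1)**2 + 5)/(k**2 + 4*k + 1).
A = k + 1, B = 1, C = k**2 + 4*k + 1.
Set up (k + 1)·f(k+1) − (1)·f(k) − (k**2 + 4*k + 1) = 0.
d = 1 from the (1,0,2) case.
A polynomial solution: f(k) = k + 3.
Get s_k = R·t_k = (k + 3)*factorial(k) with R(k) = B(k−1)f(k)/C(k) = (k + 3)/(k**2 + 4*k + 1).
Verify: (k**2 + 4*k + 1)*factorial(k) matches t_k.

s_k = (k + 3)*factorial(k)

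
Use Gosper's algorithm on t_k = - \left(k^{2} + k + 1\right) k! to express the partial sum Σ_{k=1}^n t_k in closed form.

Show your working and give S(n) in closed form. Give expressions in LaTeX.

Ratio r(k) = (k + 1)*(k + (k + 1)**2 + 2)/(k**2 + k + 1).
Take A(k)=k + 1, B(k)=1, C(k)=k**2 + k + 1.
Solve (k + 1)·f(k+1) − (1)·f(k) = k**2 + k + 1.
deg f ≤ 1 (via 1,0,2).
Solve for f: f(k) = k (degree 1 ≤ 1).
Then R = B(k−1)f/C = k/(k**2 + k + 1), so s_k = R(k)·t_k = -k*factorial(k).
Verify: -(k**2 + k + 1)*factorial(k) matches t_k.
s_(n+1) = -(n + 1)*factorial(n + 1) and s_(1) = -1, so S(n) = -n**2*factorial(n) - 2*n*factorial(n) - factorial(n) + 1.

S(n) = - n^{2} n! - 2 n n! - n! + 1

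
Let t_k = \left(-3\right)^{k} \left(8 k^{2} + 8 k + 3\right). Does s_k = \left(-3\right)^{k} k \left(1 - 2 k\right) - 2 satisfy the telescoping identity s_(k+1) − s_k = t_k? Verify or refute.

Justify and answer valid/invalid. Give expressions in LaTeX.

s_(k+1) = 3*(-3)**k*(k + 1)*(2*k + 1) - 2
s_(k+1) − s_k = (-3)**k*(8*k**2 + 8*k + 3)
(s_(k+1) − s_k) − t_k = 0

Valid: the claim telescopes to t_k.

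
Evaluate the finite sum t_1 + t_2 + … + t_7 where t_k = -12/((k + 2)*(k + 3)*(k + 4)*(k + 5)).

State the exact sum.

Σ = -7/110

The ratio is (k + 2)/(k + 6).
A = k + 2, B = k + 6, C = 1.
Set up (k + 2)·f(k+1) − (k + 5)·f(k) − (1) = 0.
d = 3 from the (1,1,0) case.
Solving with deg f ≤ 3: f(k) = k*(k**2 + 9*k + 26)/72.
R(k) = B(k−1)·f(k)/C(k) = k*(k + 5)*(k**2 + 9*k + 26)/72; s_k = R·t_k = k*(-k**2 - 9*k - 26)/(6*(k + 2)*(k + 3)*(k + 4)).
Δs = -12/(k**4 + 14*k**3 + 71*k**2 + 154*k + 120), as required.
Sum = s_(8) − s_(1); s_(8) = -9/55, s_(1) = -1/10 ⇒ -7/110.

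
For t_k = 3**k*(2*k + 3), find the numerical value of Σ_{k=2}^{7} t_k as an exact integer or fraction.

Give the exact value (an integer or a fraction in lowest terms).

Σ = 52470

t_(k+1)/t_k = 3*(2*k + 5)/(2*k + 3).
A = 3, B = 1, C = k + 3/2.
f must satisfy (3)·f(k+1) − (1)·f(k) = k + 3/2.
Degrees (0,0,1) ⇒ d ≤ 1.
A polynomial solution: f(k) = k/2.
Get s_k = R·t_k = 3**k*k with R(k) = B(k−1)f(k)/C(k) = k/(2*k + 3).
Δs = 3**k*(2*k + 3), as required.
Sum = s_(8) − s_(2); s_(8) = 52488, s_(2) = 18 ⇒ 52470.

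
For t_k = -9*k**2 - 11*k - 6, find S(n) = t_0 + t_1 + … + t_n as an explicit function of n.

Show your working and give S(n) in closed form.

S(n) = -3*n**3 - 10*n**2 - 13*n - 6

The ratio is (9*k**2 + 29*k + 26)/(9*k**2 + 11*k + 6).
So A=1 and B=1, with C=k**2 + 11*k/9 + 2/3.
Set up (1)·f(k+1) − (1)·f(k) − (k**2 + 11*k/9 + 2/3) = 0.
d = 3 from the (0,0,2) case.
Coefficient equations give f(k) = k*(3*k**2 + k + 2)/9.
So s_k = (B(k−1)f/C)·t_k = (k*(3*k**2 + k + 2)/(9*k**2 + 11*k + 6))·t_k = k*(-3*k**2 - k - 2).
Verify: -9*k**2 - 11*k - 6 matches t_k.
Evaluate: s_(n+1) = -3*n**3 - 10*n**2 - 13*n - 6; subtract s_(0) = 0 ⇒ S(n) = -3*n**3 - 10*n**2 - 13*n - 6.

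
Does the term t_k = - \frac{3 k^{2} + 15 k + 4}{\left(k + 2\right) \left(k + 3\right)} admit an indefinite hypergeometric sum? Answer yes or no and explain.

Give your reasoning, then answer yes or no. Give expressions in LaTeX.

Yes. s_k = \frac{k \left(1 - 3 k\right)}{k + 2}.

Compute t_(k+1)/t_k: get (k + 2)*(15*k + 3*(k + 1)**2 + 19)/((k + 4)*(3*k**2 + 15*k + 4)).
So A=k + 2 and B=k + 4, with C=k**2 + 5*k + 4/3.
Solve (k + 2)·f(k+1) − (k + 3)·f(k) = k**2 + 5*k + 4/3.
deg f ≤ 2 (via 1,1,2).
Coefficient equations give f(k) = k*(3*k - 1)/3.
Then R = B(k−1)f/C = k*(k + 3)*(3*k - 1)/(3*k**2 + 15*k + 4), so s_k = R(k)·t_k = k*(1 - 3*k)/(k + 2).
Δs = (-3*k**2 - 15*k - 4)/(k**2 + 5*k + 6), as required.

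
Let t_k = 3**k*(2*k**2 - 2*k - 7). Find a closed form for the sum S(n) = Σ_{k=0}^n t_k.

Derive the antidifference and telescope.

Step 1: r(k) = 3*(2*k**2 + 2*k - 7)/(2*k**2 - 2*k - 7).
Normal form (A,B,C) = (3, 1, k**2 - k - 7/2).
Set up (3)·f(k+1) − (1)·f(k) − (k**2 - k - 7/2) = 0.
d = 2 from the (0,0,2) case.
Coefficient equations give f(k) = (k**2 - 4*k + 1)/2.
Then R = B(k−1)f/C = (k**2 - 4*k + 1)/(2*k**2 - 2*k - 7), so s_k = R(k)·t_k = 3**k*(k**2 - 4*k + 1).
Check: Δs_k = 3**k*(2*k**2 - 2*k - 7). ✓
Σ_(k=0)^n t_k = s_(n+1) − s_(0) = (3**(n + 1)*(n**2 - 2*n - 2)) − (1), i.e. 3*3**n*n**2 - 6*3**n*n - 6*3**n - 1.

S(n) = 3*3**n*n**2 - 6*3**n*n - 6*3**n - 1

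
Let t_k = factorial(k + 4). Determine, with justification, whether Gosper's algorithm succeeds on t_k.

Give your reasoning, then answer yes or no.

The ratio is k + 5.
Factor: A=k + 5; B=1; C=1.
f must satisfy (k + 5)·f(k+1) − (1)·f(k) = 1.
d = -1 from the (1,0,0) case.
Bound -1 < 0, so the key equation has no polynomial solution.

No; the degree bound rules out any f.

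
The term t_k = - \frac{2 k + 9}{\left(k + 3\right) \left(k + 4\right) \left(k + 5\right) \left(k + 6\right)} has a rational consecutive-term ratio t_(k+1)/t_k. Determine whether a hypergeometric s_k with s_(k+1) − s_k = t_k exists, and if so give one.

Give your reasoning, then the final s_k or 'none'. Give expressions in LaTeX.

Compute t_(k+1)/t_k: get (k + 3)*(2*k + 11)/((k + 7)*(2*k + 9)).
Normal form (A,B,C) = (k + 3, k + 7, k + 9/2).
Need (k + 3)·f(k+1) − (k + 6)·f(k) = k + 9/2.
Degrees (1,1,1) ⇒ d ≤ 3.
A polynomial solution: f(k) = k*(k + 4)*(k + 8)/30.
Then R = B(k−1)f/C = k*(k + 4)*(k + 6)*(k + 8)/(15*(2*k + 9)), so s_k = R(k)·t_k = k*(-k - 8)/(15*(k**2 + 8*k + 15)).
Check: Δs_k = (-2*k - 9)/(k**4 + 18*k**3 + 119*k**2 + 342*k + 360). ✓

s_k = \frac{k \left(- k - 8\right)}{15 \left(k^{2} + 8 k + 15\right)}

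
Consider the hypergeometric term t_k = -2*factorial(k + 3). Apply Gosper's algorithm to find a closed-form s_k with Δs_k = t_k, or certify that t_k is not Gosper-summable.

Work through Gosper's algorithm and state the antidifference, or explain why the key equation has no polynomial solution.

Compute t_(k+1)/t_k: get k + 4.
A = k + 4, B = 1, C = 1.
Solve (k + 4)·f(k+1) − (1)·f(k) = 1.
deg f ≤ -1 (via 1,0,0).
deg f ≤ -1 is impossible — no certificate.

none — t_k is not Gosper-summable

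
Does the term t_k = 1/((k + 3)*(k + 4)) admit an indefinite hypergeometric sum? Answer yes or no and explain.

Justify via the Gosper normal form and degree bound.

Yes. s_k = k/(3*(k + 3)).

Ratio r(k) = (k + 3)/(k + 5).
So A=k + 3 and B=k + 5, with C=1.
Need (k + 3)·f(k+1) − (k + 4)·f(k) = 1.
From deg A=1, deg B=1, deg C=0: d=1.
Solve for f: f(k) = k/3 (degree 1 ≤ 1).
So s_k = (B(k−1)f/C)·t_k = (k*(k + 4)/3)·t_k = k/(3*(k + 3)).
Verify: 1/(k**2 + 7*k + 12) matches t_k.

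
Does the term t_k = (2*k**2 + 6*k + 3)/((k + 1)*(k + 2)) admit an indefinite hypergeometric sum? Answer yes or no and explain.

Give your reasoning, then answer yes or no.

r(k) = (k + 1)*(6*k + 2*(k + 1)**2 + 9)/((k + 3)*(2*k**2 + 6*k + 3)) after simplifying.
Normal form (A,B,C) = (k + 1, k + 3, k**2 + 3*k + 3/2).
Solve (k + 1)·f(k+1) − (k + 2)·f(k) = k**2 + 3*k + 3/2.
Bound: deg f ≤ 2.
A polynomial solution: f(k) = k*(2*k + 1)/2.
Get s_k = R·t_k = k*(2*k + 1)/(k + 1) with R(k) = B(k−1)f(k)/C(k) = k*(k + 2)*(2*k + 1)/(2*k**2 + 6*k + 3).
Δs = (2*k**2 + 6*k + 3)/(k**2 + 3*k + 2), as required.

Yes. s_k = k*(2*k + 1)/(k + 1).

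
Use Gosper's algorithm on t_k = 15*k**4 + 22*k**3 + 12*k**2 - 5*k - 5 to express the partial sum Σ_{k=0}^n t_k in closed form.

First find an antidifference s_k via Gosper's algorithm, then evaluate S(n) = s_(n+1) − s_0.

S(n) = 3*n**5 + 13*n**4 + 20*n**3 + 9*n**2 - 6*n - 5

The ratio is (15*k**4 + 82*k**3 + 168*k**2 + 145*k + 39)/(15*k**4 + 22*k**3 + 12*k**2 - 5*k - 5).
A = 1, B = 1, C = k**4 + 22*k**3/15 + 4*k**2/5 - k/3 - 1/3.
Need (1)·f(k+1) − (1)·f(k) = k**4 + 22*k**3/15 + 4*k**2/5 - k/3 - 1/3.
From deg A=0, deg B=0, deg C=4: d=5.
Coefficient equations give f(k) = k*(3*k**4 - 2*k**3 - 2*k**2 - 3*k - 1)/15.
R(k) = B(k−1)·f(k)/C(k) = k*(3*k**4 - 2*k**3 - 2*k**2 - 3*k - 1)/(15*k**4 + 22*k**3 + 12*k**2 - 5*k - 5); s_k = R·t_k = k*(3*k**4 - 2*k**3 - 2*k**2 - 3*k - 1).
Verify: 15*k**4 + 22*k**3 + 12*k**2 - 5*k - 5 matches t_k.
Evaluate: s_(n+1) = 3*n**5 + 13*n**4 + 20*n**3 + 9*n**2 - 6*n - 5; subtract s_(0) = 0 ⇒ S(n) = 3*n**5 + 13*n**4 + 20*n**3 + 9*n**2 - 6*n - 5.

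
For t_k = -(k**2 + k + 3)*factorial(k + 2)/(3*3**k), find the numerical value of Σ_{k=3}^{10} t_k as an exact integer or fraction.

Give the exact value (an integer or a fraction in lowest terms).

Ratio r(k) = (k + 3)*(k + (k + 1)**2 + 4)/(3*(k**2 + k + 3)).
Factor: A=k/3 + 1; B=1; C=k**2 + k + 3.
Need (k/3 + 1)·f(k+1) − (1)·f(k) = k**2 + k + 3.
Degrees (1,0,2) ⇒ d ≤ 1.
Match coefficients ⇒ f(k) = 3*k.
R(k) = B(k−1)·f(k)/C(k) = 3*k/(k**2 + k + 3); s_k = R·t_k = -k*factorial(k + 2)/3**k.
s_(k+1) − s_k = -(k**2 + k + 3)*factorial(k + 2)/(3*3**k) = t_k.
Evaluate s at k=11 and k=3: -281881600/729 and -40/3; difference -281871880/729.

Σ = -281871880/729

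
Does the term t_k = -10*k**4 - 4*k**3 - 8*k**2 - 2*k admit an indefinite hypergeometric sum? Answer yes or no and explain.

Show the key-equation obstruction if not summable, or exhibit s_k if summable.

Yes. s_k = 2*k**2*(-k**3 + 2*k**2 - 2*k + 1).

The ratio is (5*k**4 + 22*k**3 + 40*k**2 + 35*k + 12)/(k*(5*k**3 + 2*k**2 + 4*k + 1)).
So A=1 and B=1, with C=k**4 + 2*k**3/5 + 4*k**2/5 + k/5.
Set up (1)·f(k+1) − (1)·f(k) − (k**4 + 2*k**3/5 + 4*k**2/5 + k/5) = 0.
deg f ≤ 5 (via 0,0,4).
Solve for f: f(k) = k**2*(k - 1)*(k**2 - k + 1)/5 (degree 5 ≤ 5).
R(k) = B(k−1)·f(k)/C(k) = k*(k - 1)*(k**2 - k + 1)/(5*k**3 + 2*k**2 + 4*k + 1); s_k = R·t_k = 2*k**2*(-k**3 + 2*k**2 - 2*k + 1).
Verify: 2*k*(-5*k**3 - 2*k**2 - 4*k - 1) matches t_k.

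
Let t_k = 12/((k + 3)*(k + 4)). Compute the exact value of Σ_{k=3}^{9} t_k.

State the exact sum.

t_(k+1)/t_k = (k + 3)/(k + 5).
A = k + 3, B = k + 5, C = 1.
Need (k + 3)·f(k+1) − (k + 4)·f(k) = 1.
d = 1 from the (1,1,0) case.
Solving with deg f ≤ 1: f(k) = k/3.
Get s_k = R·t_k = 4*k/(k + 3) with R(k) = B(k−1)f(k)/C(k) = k*(k + 4)/3.
Verify: 12/(k**2 + 7*k + 12) matches t_k.
Σ_(k=3)^(9) t_k = s_(10) − s_(3) = 40/13 − (2) = 14/13.

Σ = 14/13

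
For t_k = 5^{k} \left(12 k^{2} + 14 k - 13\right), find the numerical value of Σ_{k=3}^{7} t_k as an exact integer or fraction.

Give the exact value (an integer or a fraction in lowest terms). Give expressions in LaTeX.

Σ = 61717125

Ratio r(k) = 5*(12*k**2 + 38*k + 13)/(12*k**2 + 14*k - 13).
So A=5 and B=1, with C=k**2 + 7*k/6 - 13/12.
Need (5)·f(k+1) − (1)·f(k) = k**2 + 7*k/6 - 13/12.
Bound: deg f ≤ 2.
A polynomial solution: f(k) = (3*k**2 - 4*k - 2)/12.
Get s_k = R·t_k = 5**k*(3*k**2 - 4*k - 2) with R(k) = B(k−1)f(k)/C(k) = (3*k**2 - 4*k - 2)/(12*k**2 + 14*k - 13).
Δs = 5**k*(12*k**2 + 14*k - 13), as required.
Σ_(k=3)^(7) t_k = s_(8) − s_(3) = 61718750 − (1625) = 61717125.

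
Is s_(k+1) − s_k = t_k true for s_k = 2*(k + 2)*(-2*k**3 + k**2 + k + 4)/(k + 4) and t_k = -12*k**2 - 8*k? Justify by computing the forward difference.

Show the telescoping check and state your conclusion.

s_(k+1) = 2*(k + 3)*(k - 2*(k + 1)**3 + (k + 1)**2 + 5)/(k + 5)
s_(k+1) − s_k = 4*(-3*k**4 - 25*k**3 - 49*k**2 - 23*k + 4)/(k**2 + 9*k + 20)
(s_(k+1) − s_k) − t_k = 4*(4*k**3 + 29*k**2 + 17*k + 4)/(k**2 + 9*k + 20)

Invalid: residual 4*(4*k**3 + 29*k**2 + 17*k + 4)/(k**2 + 9*k + 20) ≠ 0.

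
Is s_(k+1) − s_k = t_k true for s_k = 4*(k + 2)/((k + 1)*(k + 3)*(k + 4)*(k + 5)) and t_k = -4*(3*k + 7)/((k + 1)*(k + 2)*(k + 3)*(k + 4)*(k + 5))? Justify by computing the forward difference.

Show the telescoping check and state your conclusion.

Invalid: residual 12*(4*k + 9)/(k**6 + 21*k**5 + 175*k**4 + 735*k**3 + 1624*k**2 + 1764*k + 720) ≠ 0.

s_(k+1) = 4*(k + 3)/((k + 2)*(k + 4)*(k + 5)*(k + 6))
s_(k+1) − s_k = 4*(-3*k**2 - 13*k - 15)/(k**6 + 21*k**5 + 175*k**4 + 735*k**3 + 1624*k**2 + 1764*k + 720)
(s_(k+1) − s_k) − t_k = 12*(4*k + 9)/(k**6 + 21*k**5 + 175*k**4 + 735*k**3 + 1624*k**2 + 1764*k + 720)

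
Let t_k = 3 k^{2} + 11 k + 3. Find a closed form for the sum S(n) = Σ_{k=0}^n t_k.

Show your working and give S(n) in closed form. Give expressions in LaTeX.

S(n) = n^{3} + 7 n^{2} + 9 n + 3

Compute t_(k+1)/t_k: get (3*k**2 + 17*k + 17)/(3*k**2 + 11*k + 3).
A = 1, B = 1, C = k**2 + 11*k/3 + 1.
Key eq: (1)·f(k+1) = (1)·f(k) + (k**2 + 11*k/3 + 1).
From deg A=0, deg B=0, deg C=2: d=3.
Solve for f: f(k) = k*(k**2 + 4*k - 2)/3 (degree 3 ≤ 3).
R(k) = B(k−1)·f(k)/C(k) = k*(k**2 + 4*k - 2)/(3*k**2 + 11*k + 3); s_k = R·t_k = k*(k**2 + 4*k - 2).
Δs = 3*k**2 + 11*k + 3, as required.
Evaluate: s_(n+1) = n**3 + 7*n**2 + 9*n + 3; subtract s_(0) = 0 ⇒ S(n) = n**3 + 7*n**2 + 9*n + 3.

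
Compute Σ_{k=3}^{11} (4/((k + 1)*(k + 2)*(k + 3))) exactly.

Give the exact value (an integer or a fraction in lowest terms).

Σ = 81/910

r(k) = (k + 1)/(k + 4) after simplifying.
Normal form (A,B,C) = (k + 1, k + 4, 1).
Set up (k + 1)·f(k+1) − (k + 3)·f(k) − (1) = 0.
d = 2 from the (1,1,0) case.
Match coefficients ⇒ f(k) = k*(k + 3)/4.
Certificate R = B(k−1)f/C = k*(k + 3)**2/4 gives s_k = k*(k + 3)/((k + 1)*(k + 2)).
Check: Δs_k = 4/(k**3 + 6*k**2 + 11*k + 6). ✓
Evaluate s at k=12 and k=3: 90/91 and 9/10; difference 81/910.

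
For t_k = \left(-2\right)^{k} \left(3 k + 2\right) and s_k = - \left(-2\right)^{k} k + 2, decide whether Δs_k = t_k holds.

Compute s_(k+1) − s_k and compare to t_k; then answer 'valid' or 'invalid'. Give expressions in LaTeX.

s_(k+1) = 2*(-2)**k*(k + 1) + 2
s_(k+1) − s_k = (-2)**k*(3*k + 2)
(s_(k+1) − s_k) − t_k = 0

Valid — Δs_k = t_k.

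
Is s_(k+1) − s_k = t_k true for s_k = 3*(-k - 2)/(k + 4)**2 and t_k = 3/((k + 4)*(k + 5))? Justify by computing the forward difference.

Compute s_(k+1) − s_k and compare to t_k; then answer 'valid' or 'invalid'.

Invalid: residual 6*(-2*k - 9)/(k**4 + 18*k**3 + 121*k**2 + 360*k + 400) ≠ 0.

s_(k+1) = 3*(-k - 3)/(k + 5)**2
s_(k+1) − s_k = 3*(k**2 + 5*k + 2)/(k**4 + 18*k**3 + 121*k**2 + 360*k + 400)
(s_(k+1) − s_k) − t_k = 6*(-2*k - 9)/(k**4 + 18*k**3 + 121*k**2 + 360*k + 400)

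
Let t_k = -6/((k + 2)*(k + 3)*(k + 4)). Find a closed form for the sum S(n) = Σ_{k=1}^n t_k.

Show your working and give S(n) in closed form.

S(n) = n*(-n - 7)/(4*(n**2 + 7*n + 12))

Compute t_(k+1)/t_k: get (k + 2)/(k + 5).
A = k + 2, B = k + 5, C = 1.
Solve (k + 2)·f(k+1) − (k + 4)·f(k) = 1.
d = 2 from the (1,1,0) case.
Match coefficients ⇒ f(k) = k*(k + 5)/12.
Then R = B(k−1)f/C = k*(k + 4)*(k + 5)/12, so s_k = R(k)·t_k = k*(-k - 5)/(2*(k + 2)*(k + 3)).
Verify: -6/(k**3 + 9*k**2 + 26*k + 24) matches t_k.
Σ_(k=1)^n t_k = s_(n+1) − s_(1) = ((-n**2 - 7*n - 6)/(2*(n**2 + 7*n + 12))) − (-1/4), i.e. n*(-n - 7)/(4*(n**2 + 7*n + 12)).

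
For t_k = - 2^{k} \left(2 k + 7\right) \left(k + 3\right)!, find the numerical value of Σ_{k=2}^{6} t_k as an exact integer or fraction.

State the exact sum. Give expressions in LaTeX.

Σ = -464485920

The ratio is 2*(k + 4)*(2*k + 9)/(2*k + 7).
Normal form (A,B,C) = (2*k + 8, 1, k + 7/2).
Solve (2*k + 8)·f(k+1) − (1)·f(k) = k + 7/2.
Bound: deg f ≤ 0.
A polynomial solution: f(k) = 1/2.
Then R = B(k−1)f/C = 1/(2*k + 7), so s_k = R(k)·t_k = -2**k*factorial(k + 3).
Δs = -2**k*(2*k + 7)*factorial(k + 3), as required.
Sum = s_(7) − s_(2); s_(7) = -464486400, s_(2) = -480 ⇒ -464485920.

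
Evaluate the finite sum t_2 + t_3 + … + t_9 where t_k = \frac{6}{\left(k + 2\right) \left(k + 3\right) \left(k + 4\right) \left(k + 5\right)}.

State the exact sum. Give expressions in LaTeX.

The ratio is (k + 2)/(k + 6).
Gosper form: A/B · C(k+1)/C(k) with A=k + 2, B=k + 6, C=1.
Key eq: (k + 2)·f(k+1) = (k + 5)·f(k) + (1).
Bound: deg f ≤ 3.
Coefficient equations give f(k) = k*(k**2 + 9*k + 26)/72.
Certificate R = B(k−1)f/C = k*(k + 5)*(k**2 + 9*k + 26)/72 gives s_k = k*(k**2 + 9*k + 26)/(12*(k + 2)*(k + 3)*(k + 4)).
Verify: 6/(k**4 + 14*k**3 + 71*k**2 + 154*k + 120) matches t_k.
Telescoping: Σ = s_(10) − s_(2) = 15/182 − (1/15) = 43/2730.

Σ = 43/2730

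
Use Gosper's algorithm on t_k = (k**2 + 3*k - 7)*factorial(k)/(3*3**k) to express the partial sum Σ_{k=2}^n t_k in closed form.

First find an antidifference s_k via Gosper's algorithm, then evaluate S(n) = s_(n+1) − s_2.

Step 1: r(k) = (k + 1)*(3*k + (k + 1)**2 - 4)/(3*(k**2 + 3*k - 7)).
Normal form (A,B,C) = (k/3 + 1/3, 1, k**2 + 3*k - 7).
f must satisfy (k/3 + 1/3)·f(k+1) − (1)·f(k) = k**2 + 3*k - 7.
d = 1 from the (1,0,2) case.
A polynomial solution: f(k) = 3*(k + 4).
Get s_k = R·t_k = (k + 4)*factorial(k)/3**k with R(k) = B(k−1)f(k)/C(k) = 3*(k + 4)/(k**2 + 3*k - 7).
Check: Δs_k = (k**2 + 3*k - 7)*factorial(k)/(3*3**k). ✓
Σ_(k=2)^n t_k = s_(n+1) − s_(2) = (3**(-n - 1)*(n + 5)*factorial(n + 1)) − (4/3), i.e. 3**(-n - 1)*(-4*3**n + n**2*factorial(n) + 6*n*factorial(n) + 5*factorial(n)).

S(n) = 3**(-n - 1)*(-4*3**n + n**2*factorial(n) + 6*n*factorial(n) + 5*factorial(n))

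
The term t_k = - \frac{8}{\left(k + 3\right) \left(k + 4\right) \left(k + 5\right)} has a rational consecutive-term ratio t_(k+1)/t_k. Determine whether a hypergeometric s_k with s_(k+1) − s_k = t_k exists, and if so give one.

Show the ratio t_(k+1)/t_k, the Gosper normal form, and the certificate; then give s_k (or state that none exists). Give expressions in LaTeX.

s_k = \frac{k \left(- k - 7\right)}{3 \left(k + 3\right) \left(k + 4\right)}

t_(k+1)/t_k = (k + 3)/(k + 6).
Gosper form: A/B · C(k+1)/C(k) with A=k + 3, B=k + 6, C=1.
f must satisfy (k + 3)·f(k+1) − (k + 5)·f(k) = 1.
Degrees (1,1,0) ⇒ d ≤ 2.
Solve for f: f(k) = k*(k + 7)/24 (degree 2 ≤ 2).
Get s_k = R·t_k = k*(-k - 7)/(3*(k + 3)*(k + 4)) with R(k) = B(k−1)f(k)/C(k) = k*(k + 5)*(k + 7)/24.
Δs = -8/(k**3 + 12*k**2 + 47*k + 60), as required.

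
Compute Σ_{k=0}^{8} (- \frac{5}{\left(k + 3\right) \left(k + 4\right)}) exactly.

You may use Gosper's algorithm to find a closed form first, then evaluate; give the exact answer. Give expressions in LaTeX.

Σ = -5/4

Compute t_(k+1)/t_k: get (k + 3)/(k + 5).
A = k + 3, B = k + 5, C = 1.
f must satisfy (k + 3)·f(k+1) − (k + 4)·f(k) = 1.
From deg A=1, deg B=1, deg C=0: d=1.
Solving with deg f ≤ 1: f(k) = k/3.
R(k) = B(k−1)·f(k)/C(k) = k*(k + 4)/3; s_k = R·t_k = -5*k/(3*k + 9).
Verify: -5/(k**2 + 7*k + 12) matches t_k.
Sum = s_(9) − s_(0); s_(9) = -5/4, s_(0) = 0 ⇒ -5/4.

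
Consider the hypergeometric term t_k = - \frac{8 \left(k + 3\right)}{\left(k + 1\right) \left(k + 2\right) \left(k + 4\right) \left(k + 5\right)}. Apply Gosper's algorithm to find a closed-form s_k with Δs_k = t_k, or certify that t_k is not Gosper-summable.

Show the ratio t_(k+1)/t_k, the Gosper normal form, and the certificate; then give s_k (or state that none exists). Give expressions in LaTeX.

s_k = \frac{k \left(- k - 5\right)}{k^{2} + 5 k + 4}

Ratio r(k) = (k + 1)*(k + 4)**2/((k + 3)**2*(k + 6)).
Factor: A=k + 1; B=k + 6; C=k**2 + 6*k + 9.
Solve (k + 1)·f(k+1) − (k + 5)·f(k) = k**2 + 6*k + 9.
Degrees (1,1,2) ⇒ d ≤ 4.
A polynomial solution: f(k) = k*(k + 2)*(k + 3)*(k + 5)/8.
Get s_k = R·t_k = k*(-k - 5)/(k**2 + 5*k + 4) with R(k) = B(k−1)f(k)/C(k) = k*(k + 2)*(k + 5)**2/(8*(k + 3)).
Δs = 8*(-k - 3)/(k**4 + 12*k**3 + 49*k**2 + 78*k + 40), as required.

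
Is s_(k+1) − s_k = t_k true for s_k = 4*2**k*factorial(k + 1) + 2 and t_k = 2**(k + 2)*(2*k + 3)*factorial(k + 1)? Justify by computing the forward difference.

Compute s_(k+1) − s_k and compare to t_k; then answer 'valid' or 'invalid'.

s_(k+1) = 4*2**(k + 1)*factorial(k + 2) + 2
s_(k+1) − s_k = 2**(k + 2)*(2*k + 3)*factorial(k + 1)
(s_(k+1) − s_k) − t_k = 0

Valid — Δs_k = t_k.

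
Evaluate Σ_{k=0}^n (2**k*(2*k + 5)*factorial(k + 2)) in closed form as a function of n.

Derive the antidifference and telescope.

r(k) = 2*(k + 3)*(2*k + 7)/(2*k + 5) after simplifying.
So A=2*k + 6 and B=1, with C=k + 5/2.
Set up (2*k + 6)·f(k+1) − (1)·f(k) − (k + 5/2) = 0.
deg f ≤ 0 (via 1,0,1).
Solve for f: f(k) = 1/2 (degree 0 ≤ 0).
Certificate R = B(k−1)f/C = 1/(2*k + 5) gives s_k = 2**k*factorial(k + 2).
Δs = 2**k*(2*k + 5)*factorial(k + 2), as required.
s_(n+1) = 2**(n + 1)*factorial(n + 3) and s_(0) = 2, so S(n) = 2*2**n*factorial(n + 3) - 2.

S(n) = 2*2**n*factorial(n + 3) - 2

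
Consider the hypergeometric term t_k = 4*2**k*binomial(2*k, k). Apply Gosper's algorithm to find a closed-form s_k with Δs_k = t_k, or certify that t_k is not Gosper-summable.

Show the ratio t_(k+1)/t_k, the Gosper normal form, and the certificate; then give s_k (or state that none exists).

Ratio r(k) = 4*(2*k + 1)/(k + 1).
Gosper form: A/B · C(k+1)/C(k) with A=8*k + 4, B=k + 1, C=1.
Need (8*k + 4)·f(k+1) − (k)·f(k) = 1.
d = -1 from the (1,1,0) case.
Bound -1 < 0, so the key equation has no polynomial solution.

not Gosper-summable; s_k does not exist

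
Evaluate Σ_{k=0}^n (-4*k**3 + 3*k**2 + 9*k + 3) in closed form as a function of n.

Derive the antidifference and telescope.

Compute t_(k+1)/t_k: get (4*k**3 + 9*k**2 - 3*k - 11)/(4*k**3 - 3*k**2 - 9*k - 3).
Gosper form: A/B · C(k+1)/C(k) with A=1, B=1, C=k**3 - 3*k**2/4 - 9*k/4 - 3/4.
Need (1)·f(k+1) − (1)·f(k) = k**3 - 3*k**2/4 - 9*k/4 - 3/4.
Degrees (0,0,3) ⇒ d ≤ 4.
Solving with deg f ≤ 4: f(k) = k*(k**3 - 3*k**2 - 2*k + 1)/4.
So s_k = (B(k−1)f/C)·t_k = (k*(k**3 - 3*k**2 - 2*k + 1)/(4*k**3 - 3*k**2 - 9*k - 3))·t_k = k*(-k**3 + 3*k**2 + 2*k - 1).
Verify: -4*k**3 + 3*k**2 + 9*k + 3 matches t_k.
Telescope: S(n) = s_(n+1) − s_(0) = -n**4 - n**3 + 5*n**2 + 8*n + 3 − (0) = -n**4 - n**3 + 5*n**2 + 8*n + 3.

S(n) = -n**4 - n**3 + 5*n**2 + 8*n + 3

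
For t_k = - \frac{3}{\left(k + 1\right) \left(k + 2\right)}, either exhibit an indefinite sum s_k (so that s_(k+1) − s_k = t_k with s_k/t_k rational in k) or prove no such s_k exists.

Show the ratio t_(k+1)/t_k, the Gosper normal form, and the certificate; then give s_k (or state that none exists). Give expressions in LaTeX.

s_k = - \frac{3 k}{k + 1}

Compute t_(k+1)/t_k: get (k + 1)/(k + 3).
Normal form (A,B,C) = (k + 1, k + 3, 1).
Key eq: (k + 1)·f(k+1) = (k + 2)·f(k) + (1).
Degrees (1,1,0) ⇒ d ≤ 1.
Coefficient equations give f(k) = k.
So s_k = (B(k−1)f/C)·t_k = (k*(k + 2))·t_k = -3*k/(k + 1).
s_(k+1) − s_k = -3/(k**2 + 3*k + 2) = t_k.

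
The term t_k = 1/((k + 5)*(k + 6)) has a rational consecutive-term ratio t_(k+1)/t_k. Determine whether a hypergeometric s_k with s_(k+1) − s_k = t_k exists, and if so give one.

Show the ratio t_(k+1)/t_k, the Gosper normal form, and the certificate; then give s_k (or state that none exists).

t_(k+1)/t_k = (k + 5)/(k + 7).
Factor: A=k + 5; B=k + 7; C=1.
f must satisfy (k + 5)·f(k+1) − (k + 6)·f(k) = 1.
d = 1 from the (1,1,0) case.
Solving with deg f ≤ 1: f(k) = k/5.
So s_k = (B(k−1)f/C)·t_k = (k*(k + 6)/5)·t_k = k/(5*(k + 5)).
Δs = 1/(k**2 + 11*k + 30), as required.

s_k = k/(5*(k + 5))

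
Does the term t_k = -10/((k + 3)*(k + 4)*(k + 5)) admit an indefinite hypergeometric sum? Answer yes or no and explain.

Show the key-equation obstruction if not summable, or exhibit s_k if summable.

r(k) = (k + 3)/(k + 6) after simplifying.
A = k + 3, B = k + 6, C = 1.
f must satisfy (k + 3)·f(k+1) − (k + 5)·f(k) = 1.
d = 2 from the (1,1,0) case.
Coefficient equations give f(k) = k*(k + 7)/24.
Get s_k = R·t_k = 5*k*(-k - 7)/(12*(k + 3)*(k + 4)) with R(k) = B(k−1)f(k)/C(k) = k*(k + 5)*(k + 7)/24.
Check: Δs_k = -10/(k**3 + 12*k**2 + 47*k + 60). ✓

Yes. s_k = 5*k*(-k - 7)/(12*(k + 3)*(k + 4)).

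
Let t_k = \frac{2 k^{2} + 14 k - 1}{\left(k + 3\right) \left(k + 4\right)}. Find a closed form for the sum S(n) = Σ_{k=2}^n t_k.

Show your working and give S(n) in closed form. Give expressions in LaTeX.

Step 1: r(k) = (k + 3)*(14*k + 2*(k + 1)**2 + 13)/((k + 5)*(2*k**2 + 14*k - 1)).
Normal form (A,B,C) = (k + 3, k + 5, k**2 + 7*k - 1/2).
Solve (k + 3)·f(k+1) − (k + 4)·f(k) = k**2 + 7*k - 1/2.
deg f ≤ 2 (via 1,1,2).
Solve for f: f(k) = k*(6*k - 7)/6 (degree 2 ≤ 2).
Then R = B(k−1)f/C = k*(k + 4)*(6*k - 7)/(3*(2*k**2 + 14*k - 1)), so s_k = R(k)·t_k = k*(6*k - 7)/(3*(k + 3)).
s_(k+1) − s_k = (2*k**2 + 14*k - 1)/(k**2 + 7*k + 12) = t_k.
s_(n+1) = (6*n**2 + 5*n - 1)/(3*(n + 4)) and s_(2) = 2/3, so S(n) = (2*n**2 + n - 3)/(n + 4).

S(n) = \frac{2 n^{2} + n - 3}{n + 4}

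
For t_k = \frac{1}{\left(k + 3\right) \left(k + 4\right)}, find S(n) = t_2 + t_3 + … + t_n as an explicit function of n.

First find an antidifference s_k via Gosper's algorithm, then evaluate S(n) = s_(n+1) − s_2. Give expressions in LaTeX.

S(n) = \frac{n - 1}{5 \left(n + 4\right)}

The ratio is (k + 3)/(k + 5).
Normal form (A,B,C) = (k + 3, k + 5, 1).
Set up (k + 3)·f(k+1) − (k + 4)·f(k) − (1) = 0.
deg f ≤ 1 (via 1,1,0).
A polynomial solution: f(k) = k/3.
Certificate R = B(k−1)f/C = k*(k + 4)/3 gives s_k = k/(3*(k + 3)).
Verify: 1/(k**2 + 7*k + 12) matches t_k.
s_(n+1) = (n + 1)/(3*(n + 4)) and s_(2) = 2/15, so S(n) = (n - 1)/(5*(n + 4)).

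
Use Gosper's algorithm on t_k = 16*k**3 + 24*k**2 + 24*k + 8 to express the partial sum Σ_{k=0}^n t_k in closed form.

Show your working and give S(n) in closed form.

S(n) = 4*n**4 + 16*n**3 + 28*n**2 + 24*n + 8

t_(k+1)/t_k = (2*k**3 + 9*k**2 + 15*k + 9)/(2*k**3 + 3*k**2 + 3*k + 1).
Gosper form: A/B · C(k+1)/C(k) with A=1, B=1, C=k**3 + 3*k**2/2 + 3*k/2 + 1/2.
Key eq: (1)·f(k+1) = (1)·f(k) + (k**3 + 3*k**2/2 + 3*k/2 + 1/2).
From deg A=0, deg B=0, deg C=3: d=4.
Solving with deg f ≤ 4: f(k) = k**2*(k**2 + 1)/4.
Get s_k = R·t_k = 4*k**2*(k**2 + 1) with R(k) = B(k−1)f(k)/C(k) = k**2*(k**2 + 1)/(2*(2*k + 1)*(k**2 + k + 1)).
s_(k+1) − s_k = 16*k**3 + 24*k**2 + 24*k + 8 = t_k.
Telescope: S(n) = s_(n+1) − s_(0) = 4*n**4 + 16*n**3 + 28*n**2 + 24*n + 8 − (0) = 4*n**4 + 16*n**3 + 28*n**2 + 24*n + 8.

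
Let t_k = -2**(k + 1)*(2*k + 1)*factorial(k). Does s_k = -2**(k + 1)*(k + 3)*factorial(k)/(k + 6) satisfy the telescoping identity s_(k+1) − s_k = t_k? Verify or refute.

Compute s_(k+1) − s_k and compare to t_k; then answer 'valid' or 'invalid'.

Invalid: residual 6*2**k*(2*k**2 + 13*k + 5)*factorial(k)/((k + 6)*(k + 7)) ≠ 0.

s_(k+1) = -2**(k + 2)*(k + 4)*factorial(k + 1)/(k + 7)
s_(k+1) − s_k = -2**(k + 1)*(2*k**3 + 21*k**2 + 58*k + 27)*factorial(k)/((k + 6)*(k + 7))
(s_(k+1) − s_k) − t_k = 6*2**k*(2*k**2 + 13*k + 5)*factorial(k)/((k + 6)*(k + 7))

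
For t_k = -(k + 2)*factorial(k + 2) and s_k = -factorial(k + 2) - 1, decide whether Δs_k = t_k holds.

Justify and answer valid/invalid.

s_(k+1) = -factorial(k + 3) - 1
s_(k+1) − s_k = -(k + 2)*factorial(k + 2)
(s_(k+1) − s_k) − t_k = 0

Valid — Δs_k = t_k.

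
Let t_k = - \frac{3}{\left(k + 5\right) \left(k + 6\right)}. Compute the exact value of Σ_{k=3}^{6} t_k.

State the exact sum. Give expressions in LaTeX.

Ratio r(k) = (k + 5)/(k + 7).
Normal form (A,B,C) = (k + 5, k + 7, 1).
Set up (k + 5)·f(k+1) − (k + 6)·f(k) − (1) = 0.
Degrees (1,1,0) ⇒ d ≤ 1.
A polynomial solution: f(k) = k/5.
Then R = B(k−1)f/C = k*(k + 6)/5, so s_k = R(k)·t_k = -3*k/(5*k + 25).
Verify: -3/(k**2 + 11*k + 30) matches t_k.
Evaluate s at k=7 and k=3: -7/20 and -9/40; difference -1/8.

Σ = -1/8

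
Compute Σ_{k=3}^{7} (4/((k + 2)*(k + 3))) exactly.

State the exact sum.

The ratio is (k + 2)/(k + 4).
Gosper form: A/B · C(k+1)/C(k) with A=k + 2, B=k + 4, C=1.
Set up (k + 2)·f(k+1) − (k + 3)·f(k) − (1) = 0.
From deg A=1, deg B=1, deg C=0: d=1.
Coefficient equations give f(k) = k/2.
Certificate R = B(k−1)f/C = k*(k + 3)/2 gives s_k = 2*k/(k + 2).
Δs = 4/(k**2 + 5*k + 6), as required.
Evaluate s at k=8 and k=3: 8/5 and 6/5; difference 2/5.

Σ = 2/5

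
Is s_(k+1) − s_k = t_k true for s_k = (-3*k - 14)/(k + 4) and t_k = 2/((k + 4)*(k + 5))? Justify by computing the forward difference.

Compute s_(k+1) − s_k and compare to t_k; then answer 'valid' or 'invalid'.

s_(k+1) = (-3*k - 17)/(k + 5)
s_(k+1) − s_k = 2/(k**2 + 9*k + 20)
(s_(k+1) − s_k) − t_k = 0

valid; difference matches t_k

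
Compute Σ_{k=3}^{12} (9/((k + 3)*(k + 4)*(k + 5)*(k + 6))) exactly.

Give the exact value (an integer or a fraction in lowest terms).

r(k) = (k + 3)/(k + 7) after simplifying.
So A=k + 3 and B=k + 7, with C=1.
Key eq: (k + 3)·f(k+1) = (k + 6)·f(k) + (1).
From deg A=1, deg B=1, deg C=0: d=3.
Match coefficients ⇒ f(k) = k*(k**2 + 12*k + 47)/180.
R(k) = B(k−1)·f(k)/C(k) = k*(k + 6)*(k**2 + 12*k + 47)/180; s_k = R·t_k = k*(k**2 + 12*k + 47)/(20*(k + 3)*(k + 4)*(k + 5)).
Check: Δs_k = 9/(k**4 + 18*k**3 + 119*k**2 + 342*k + 360). ✓
Sum = s_(13) − s_(3); s_(13) = 403/8160, s_(3) = 23/560 ⇒ 95/11424.

Σ = 95/11424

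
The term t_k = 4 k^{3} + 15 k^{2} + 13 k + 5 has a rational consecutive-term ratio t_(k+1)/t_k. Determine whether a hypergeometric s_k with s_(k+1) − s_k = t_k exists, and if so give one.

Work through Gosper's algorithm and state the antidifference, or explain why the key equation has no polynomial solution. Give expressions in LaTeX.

s_k = k^{4} + 3 k^{3} + k

The ratio is (4*k**3 + 27*k**2 + 55*k + 37)/(4*k**3 + 15*k**2 + 13*k + 5).
Factor: A=1; B=1; C=k**3 + 15*k**2/4 + 13*k/4 + 5/4.
Set up (1)·f(k+1) − (1)·f(k) − (k**3 + 15*k**2/4 + 13*k/4 + 5/4) = 0.
Degrees (0,0,3) ⇒ d ≤ 4.
Coefficient equations give f(k) = k*(k**3 + 3*k**2 + 1)/4.
Get s_k = R·t_k = k**4 + 3*k**3 + k with R(k) = B(k−1)f(k)/C(k) = k*(k**3 + 3*k**2 + 1)/(4*k**3 + 15*k**2 + 13*k + 5).
s_(k+1) − s_k = 4*k**3 + 15*k**2 + 13*k + 5 = t_k.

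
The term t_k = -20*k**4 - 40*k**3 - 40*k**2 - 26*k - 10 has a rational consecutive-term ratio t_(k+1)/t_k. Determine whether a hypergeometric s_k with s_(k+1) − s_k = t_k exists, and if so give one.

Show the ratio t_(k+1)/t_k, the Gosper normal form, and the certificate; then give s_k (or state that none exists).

s_k = k*(-4*k**4 - 3*k - 3)

t_(k+1)/t_k = (10*k**4 + 60*k**3 + 140*k**2 + 153*k + 68)/(10*k**4 + 20*k**3 + 20*k**2 + 13*k + 5).
Take A(k)=1, B(k)=1, C(k)=k**4 + 2*k**3 + 2*k**2 + 13*k/10 + 1/2.
Set up (1)·f(k+1) − (1)·f(k) − (k**4 + 2*k**3 + 2*k**2 + 13*k/10 + 1/2) = 0.
d = 5 from the (0,0,4) case.
Coefficient equations give f(k) = k*(4*k**4 + 3*k + 3)/20.
Then R = B(k−1)f/C = k*(4*k**4 + 3*k + 3)/(2*(10*k**4 + 20*k**3 + 20*k**2 + 13*k + 5)), so s_k = R(k)·t_k = k*(-4*k**4 - 3*k - 3).
Check: Δs_k = -20*k**4 - 40*k**3 - 40*k**2 - 26*k - 10. ✓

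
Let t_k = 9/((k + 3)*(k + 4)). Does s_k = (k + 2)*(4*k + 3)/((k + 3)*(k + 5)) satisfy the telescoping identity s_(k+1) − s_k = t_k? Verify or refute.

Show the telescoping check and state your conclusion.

s_(k+1) = (k + 3)*(4*k + 7)/((k + 4)*(k + 6))
s_(k+1) − s_k = 3*(7*k**2 + 43*k + 57)/(k**4 + 18*k**3 + 119*k**2 + 342*k + 360)
(s_(k+1) − s_k) − t_k = 3*(4*k**2 + 10*k - 33)/(k**4 + 18*k**3 + 119*k**2 + 342*k + 360)

Invalid: residual 3*(4*k**2 + 10*k - 33)/(k**4 + 18*k**3 + 119*k**2 + 342*k + 360) ≠ 0.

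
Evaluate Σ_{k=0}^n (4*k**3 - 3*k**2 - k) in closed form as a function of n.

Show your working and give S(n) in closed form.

S(n) = n*(n**3 + n**2 - n - 1)

t_(k+1)/t_k = (4*k**2 + 9*k + 5)/(4*k**2 - 3*k - 1).
Gosper form: A/B · C(k+1)/C(k) with A=1, B=1, C=k**3 - 3*k**2/4 - k/4.
f must satisfy (1)·f(k+1) − (1)·f(k) = k**3 - 3*k**2/4 - k/4.
From deg A=0, deg B=0, deg C=3: d=4.
Solve for f: f(k) = k**2*(k - 2)*(k - 1)/4 (degree 4 ≤ 4).
Certificate R = B(k−1)f/C = k*(k - 2)/(4*k + 1) gives s_k = k**2*(k**2 - 3*k + 2).
Verify: k*(4*k**2 - 3*k - 1) matches t_k.
Σ_(k=0)^n t_k = s_(n+1) − s_(0) = (n*(n**3 + n**2 - n - 1)) − (0), i.e. n*(n**3 + n**2 - n - 1).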